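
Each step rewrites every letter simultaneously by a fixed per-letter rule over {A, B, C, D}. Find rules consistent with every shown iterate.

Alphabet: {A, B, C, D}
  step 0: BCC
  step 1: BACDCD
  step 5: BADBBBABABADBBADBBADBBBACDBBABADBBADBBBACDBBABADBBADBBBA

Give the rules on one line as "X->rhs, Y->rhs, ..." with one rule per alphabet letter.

  step 0 ⇒ step 1: BCC ⇒ BA·CD·CD
    B ↦ BA
    C ↦ CD
    A ↦ DB  (constrained at step 1)
    D ↦ B  (constrained at step 1)

A->DB, B->BA, C->CD, D->B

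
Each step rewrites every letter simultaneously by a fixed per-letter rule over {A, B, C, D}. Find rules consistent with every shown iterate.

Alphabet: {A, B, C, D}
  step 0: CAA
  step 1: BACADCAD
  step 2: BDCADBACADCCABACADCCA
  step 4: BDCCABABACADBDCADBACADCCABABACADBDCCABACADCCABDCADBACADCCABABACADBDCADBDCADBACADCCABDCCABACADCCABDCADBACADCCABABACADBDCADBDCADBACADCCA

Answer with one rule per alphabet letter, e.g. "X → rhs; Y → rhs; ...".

  step 1 ⇒ step 2: BACADCAD ⇒ BD·CAD·BA·CAD·CCA·BA·CAD·CCA
    A ↦ CAD
    B ↦ BD
    C ↦ BA
    D ↦ CCA

A->CAD, B->BD, C->BA, D->CCA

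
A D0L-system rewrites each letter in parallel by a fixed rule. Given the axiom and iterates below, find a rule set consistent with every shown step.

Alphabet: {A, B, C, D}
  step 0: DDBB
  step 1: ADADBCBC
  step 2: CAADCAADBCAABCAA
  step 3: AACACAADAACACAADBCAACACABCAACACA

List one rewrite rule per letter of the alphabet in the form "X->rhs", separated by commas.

  step 2 ⇒ step 3: CAADCAADBCAABCAA ⇒ AA·CA·CA·AD·AA·CA·CA·AD·BC·AA·CA·CA·BC·AA·CA·CA
    A ↦ CA
    B ↦ BC
    C ↦ AA
    D ↦ AD

A->CA, B->BC, C->AA, D->AD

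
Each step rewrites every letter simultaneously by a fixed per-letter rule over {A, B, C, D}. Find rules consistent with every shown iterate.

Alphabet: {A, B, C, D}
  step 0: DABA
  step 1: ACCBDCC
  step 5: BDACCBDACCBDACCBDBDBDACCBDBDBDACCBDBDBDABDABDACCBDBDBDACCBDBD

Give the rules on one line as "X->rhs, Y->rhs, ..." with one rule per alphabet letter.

  step 0 ⇒ step 1: DABA ⇒ A·CC·BD·CC
    A ↦ CC
    B ↦ BD
    D ↦ A
    C ↦ BD  (constrained at step 1)

A->CC, B->BD, C->BD, D->A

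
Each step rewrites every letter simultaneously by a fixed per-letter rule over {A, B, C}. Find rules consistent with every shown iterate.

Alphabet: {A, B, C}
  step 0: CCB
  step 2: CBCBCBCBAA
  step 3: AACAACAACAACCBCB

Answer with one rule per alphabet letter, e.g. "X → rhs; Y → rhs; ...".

A->CB, B->C, C->AA

  step 2 ⇒ step 3: CBCBCBCBAA ⇒ AA·C·AA·C·AA·C·AA·C·CB·CB
    A ↦ CB
    B ↦ C
    C ↦ AA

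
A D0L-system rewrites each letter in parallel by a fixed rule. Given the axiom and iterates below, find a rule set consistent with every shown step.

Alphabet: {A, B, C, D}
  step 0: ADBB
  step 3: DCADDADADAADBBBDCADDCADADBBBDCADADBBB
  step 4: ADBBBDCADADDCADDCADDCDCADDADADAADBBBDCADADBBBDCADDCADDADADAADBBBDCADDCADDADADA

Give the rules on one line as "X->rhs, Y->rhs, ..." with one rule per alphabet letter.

A->DC, B->DA, C->BBB, D->AD

  step 3 ⇒ step 4: DCADDADADAADBBBDCADDCADADBBBDCADADBBB ⇒ AD·BBB·DC·AD·AD·DC·AD·DC·AD·DC·DC·AD·DA·DA·DA·AD·BBB·DC·AD·AD·BBB·DC·AD·DC·AD·DA·DA·DA·AD·BBB·DC·AD·DC·AD·DA·DA·DA
    A ↦ DC
    B ↦ DA
    C ↦ BBB
    D ↦ AD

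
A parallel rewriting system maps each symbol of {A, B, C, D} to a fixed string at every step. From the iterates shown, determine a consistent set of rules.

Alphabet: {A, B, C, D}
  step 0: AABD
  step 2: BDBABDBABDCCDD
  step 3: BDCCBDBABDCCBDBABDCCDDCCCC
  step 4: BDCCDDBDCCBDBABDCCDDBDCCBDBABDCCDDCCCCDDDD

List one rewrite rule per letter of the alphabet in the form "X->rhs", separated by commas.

  step 3 ⇒ step 4: BDCCBDBABDCCBDBABDCCDDCCCC ⇒ BD·CC·D·D·BD·CC·BD·BA·BD·CC·D·D·BD·CC·BD·BA·BD·CC·D·D·CC·CC·D·D·D·D
    A ↦ BA
    B ↦ BD
    C ↦ D
    D ↦ CC

A->BA, B->BD, C->D, D->CC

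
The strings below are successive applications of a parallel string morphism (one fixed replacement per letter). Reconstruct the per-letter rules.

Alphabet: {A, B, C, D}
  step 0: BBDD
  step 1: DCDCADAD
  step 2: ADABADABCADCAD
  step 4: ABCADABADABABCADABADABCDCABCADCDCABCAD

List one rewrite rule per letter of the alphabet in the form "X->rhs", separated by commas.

A->C, B->DC, C->AB, D->AD

  step 1 ⇒ step 2: DCDCADAD ⇒ AD·AB·AD·AB·C·AD·C·AD
    A ↦ C
    C ↦ AB
    D ↦ AD
  step 0 ⇒ step 1: BBDD ⇒ DC·DC·AD·AD
    B ↦ DC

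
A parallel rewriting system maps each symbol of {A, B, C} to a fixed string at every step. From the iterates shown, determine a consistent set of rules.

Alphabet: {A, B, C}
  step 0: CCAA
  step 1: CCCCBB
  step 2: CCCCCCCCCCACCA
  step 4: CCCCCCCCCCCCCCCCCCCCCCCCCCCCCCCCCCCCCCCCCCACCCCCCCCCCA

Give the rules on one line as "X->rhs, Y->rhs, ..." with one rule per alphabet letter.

  step 1 ⇒ step 2: CCCCBB ⇒ CC·CC·CC·CC·CCA·CCA
    B ↦ CCA
    C ↦ CC
  step 0 ⇒ step 1: CCAA ⇒ CC·CC·B·B
    A ↦ B

A->B, B->CCA, C->CC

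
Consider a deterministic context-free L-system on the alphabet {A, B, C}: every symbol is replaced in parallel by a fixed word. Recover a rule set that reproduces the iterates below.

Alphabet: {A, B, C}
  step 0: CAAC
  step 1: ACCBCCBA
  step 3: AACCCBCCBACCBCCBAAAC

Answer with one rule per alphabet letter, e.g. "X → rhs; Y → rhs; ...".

A->CCB, B->C, C->A

  step 0 ⇒ step 1: CAAC ⇒ A·CCB·CCB·A
    A ↦ CCB
    C ↦ A
    B ↦ C  (constrained at step 1)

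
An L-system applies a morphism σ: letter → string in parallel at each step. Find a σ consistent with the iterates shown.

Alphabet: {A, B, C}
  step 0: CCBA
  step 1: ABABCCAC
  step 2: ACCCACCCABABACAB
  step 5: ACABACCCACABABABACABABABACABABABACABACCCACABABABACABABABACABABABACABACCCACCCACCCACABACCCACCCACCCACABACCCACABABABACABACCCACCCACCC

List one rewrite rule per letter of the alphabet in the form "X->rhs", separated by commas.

  step 1 ⇒ step 2: ABABCCAC ⇒ AC·CC·AC·CC·AB·AB·AC·AB
    A ↦ AC
    B ↦ CC
    C ↦ AB

A->AC, B->CC, C->AB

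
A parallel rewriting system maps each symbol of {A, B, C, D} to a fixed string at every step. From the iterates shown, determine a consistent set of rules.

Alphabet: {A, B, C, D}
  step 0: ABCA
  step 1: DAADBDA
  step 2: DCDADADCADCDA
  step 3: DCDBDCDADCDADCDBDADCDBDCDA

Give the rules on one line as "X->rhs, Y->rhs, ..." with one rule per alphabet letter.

  step 2 ⇒ step 3: DCDADADCADCDA ⇒ DC·DB·DC·DA·DC·DA·DC·DB·DA·DC·DB·DC·DA
    A ↦ DA
    C ↦ DB
    D ↦ DC
  step 0 ⇒ step 1: ABCA ⇒ DA·A·DB·DA
    B ↦ A

A->DA, B->A, C->DB, D->DC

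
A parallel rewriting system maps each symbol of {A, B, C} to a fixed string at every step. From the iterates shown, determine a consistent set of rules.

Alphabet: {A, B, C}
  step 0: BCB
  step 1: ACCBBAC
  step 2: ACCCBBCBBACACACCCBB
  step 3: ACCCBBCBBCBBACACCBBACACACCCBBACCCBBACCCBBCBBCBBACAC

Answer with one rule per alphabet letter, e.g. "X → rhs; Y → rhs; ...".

  step 2 ⇒ step 3: ACCCBBCBBACACACCCBB ⇒ ACC·CBB·CBB·CBB·AC·AC·CBB·AC·AC·ACC·CBB·ACC·CBB·ACC·CBB·CBB·CBB·AC·AC
    A ↦ ACC
    B ↦ AC
    C ↦ CBB

A->ACC, B->AC, C->CBB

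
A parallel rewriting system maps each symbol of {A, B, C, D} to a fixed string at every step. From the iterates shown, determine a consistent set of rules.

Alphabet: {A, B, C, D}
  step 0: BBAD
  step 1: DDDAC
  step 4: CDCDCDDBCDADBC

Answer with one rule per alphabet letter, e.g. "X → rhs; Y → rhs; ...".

  step 0 ⇒ step 1: BBAD ⇒ D·D·DA·C
    A ↦ DA
    B ↦ D
    D ↦ C
    C ↦ DB  (constrained at step 1)

A->DA, B->D, C->DB, D->C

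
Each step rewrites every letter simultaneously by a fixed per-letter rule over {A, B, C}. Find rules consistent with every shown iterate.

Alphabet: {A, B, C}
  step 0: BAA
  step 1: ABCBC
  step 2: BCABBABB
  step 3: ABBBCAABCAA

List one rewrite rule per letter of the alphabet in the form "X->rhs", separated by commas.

A->BC, B->A, C->BB

  step 2 ⇒ step 3: BCABBABB ⇒ A·BB·BC·A·A·BC·A·A
    A ↦ BC
    B ↦ A
    C ↦ BB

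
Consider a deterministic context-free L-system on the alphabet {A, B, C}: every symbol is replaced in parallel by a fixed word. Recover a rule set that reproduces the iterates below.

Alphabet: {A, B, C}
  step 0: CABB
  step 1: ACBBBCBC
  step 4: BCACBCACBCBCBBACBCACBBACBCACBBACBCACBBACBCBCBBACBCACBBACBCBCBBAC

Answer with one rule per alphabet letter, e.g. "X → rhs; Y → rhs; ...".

A->BB, B->BC, C->AC

  step 0 ⇒ step 1: CABB ⇒ AC·BB·BC·BC
    A ↦ BB
    B ↦ BC
    C ↦ AC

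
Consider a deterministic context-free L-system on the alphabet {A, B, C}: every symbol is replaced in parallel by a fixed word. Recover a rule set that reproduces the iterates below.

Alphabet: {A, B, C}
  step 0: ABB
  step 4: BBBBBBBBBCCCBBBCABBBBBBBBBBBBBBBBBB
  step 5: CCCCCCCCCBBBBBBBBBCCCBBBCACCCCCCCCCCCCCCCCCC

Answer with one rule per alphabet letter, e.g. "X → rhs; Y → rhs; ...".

A->CA, B->C, C->BBB

  step 4 ⇒ step 5: BBBBBBBBBCCCBBBCABBBBBBBBBBBBBBBBBB ⇒ C·C·C·C·C·C·C·C·C·BBB·BBB·BBB·C·C·C·BBB·CA·C·C·C·C·C·C·C·C·C·C·C·C·C·C·C·C·C·C
    A ↦ CA
    B ↦ C
    C ↦ BBB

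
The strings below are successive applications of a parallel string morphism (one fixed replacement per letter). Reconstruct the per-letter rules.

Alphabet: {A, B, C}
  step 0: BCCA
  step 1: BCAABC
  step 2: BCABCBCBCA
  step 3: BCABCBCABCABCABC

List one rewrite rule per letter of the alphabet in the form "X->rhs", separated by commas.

A->BC, B->BC, C->A

  step 2 ⇒ step 3: BCABCBCBCA ⇒ BC·A·BC·BC·A·BC·A·BC·A·BC
    A ↦ BC
    B ↦ BC
    C ↦ A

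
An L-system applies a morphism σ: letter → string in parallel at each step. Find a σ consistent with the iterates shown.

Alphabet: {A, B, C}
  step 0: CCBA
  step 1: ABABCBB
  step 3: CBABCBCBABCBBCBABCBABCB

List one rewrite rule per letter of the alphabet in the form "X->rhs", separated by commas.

A->B, B->CB, C->AB

  step 0 ⇒ step 1: CCBA ⇒ AB·AB·CB·B
    A ↦ B
    B ↦ CB
    C ↦ AB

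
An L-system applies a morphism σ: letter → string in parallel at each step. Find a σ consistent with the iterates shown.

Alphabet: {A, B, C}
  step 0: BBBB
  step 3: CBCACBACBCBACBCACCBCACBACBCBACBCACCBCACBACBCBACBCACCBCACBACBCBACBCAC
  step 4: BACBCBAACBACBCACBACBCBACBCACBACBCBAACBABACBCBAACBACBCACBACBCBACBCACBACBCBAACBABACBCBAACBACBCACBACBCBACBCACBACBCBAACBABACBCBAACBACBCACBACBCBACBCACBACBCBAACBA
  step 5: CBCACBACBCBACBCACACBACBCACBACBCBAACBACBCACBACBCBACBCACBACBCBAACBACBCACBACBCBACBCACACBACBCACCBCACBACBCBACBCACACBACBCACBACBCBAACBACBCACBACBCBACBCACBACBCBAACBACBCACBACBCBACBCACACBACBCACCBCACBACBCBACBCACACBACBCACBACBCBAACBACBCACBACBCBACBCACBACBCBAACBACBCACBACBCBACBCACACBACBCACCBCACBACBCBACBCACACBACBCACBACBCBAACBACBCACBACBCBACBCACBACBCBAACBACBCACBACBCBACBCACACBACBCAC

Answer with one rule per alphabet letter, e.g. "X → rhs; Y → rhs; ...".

  step 4 ⇒ step 5: BACBCBAACBACBCACBACBCBACBCACBACBCBAACBABACBCBAACBACBCACBACBCBACBCACBACBCBAACBABACBCBAACBACBCACBACBCBACBCACBACBCBAACBABACBCBAACBACBCACBACBCBACBCACBACBCBAACBA ⇒ CBC·AC·BA·CBC·BA·CBC·AC·AC·BA·CBC·AC·BA·CBC·BA·AC·BA·CBC·AC·BA·CBC·BA·CBC·AC·BA·CBC·BA·AC·BA·CBC·AC·BA·CBC·BA·CBC·AC·AC·BA·CBC·AC·CBC·AC·BA·CBC·BA·CBC·AC·AC·BA·CBC·AC·BA·CBC·BA·AC·BA·CBC·AC·BA·CBC·BA·CBC·AC·BA·CBC·BA·AC·BA·CBC·AC·BA·CBC·BA·CBC·AC·AC·BA·CBC·AC·CBC·AC·BA·CBC·BA·CBC·AC·AC·BA·CBC·AC·BA·CBC·BA·AC·BA·CBC·AC·BA·CBC·BA·CBC·AC·BA·CBC·BA·AC·BA·CBC·AC·BA·CBC·BA·CBC·AC·AC·BA·CBC·AC·CBC·AC·BA·CBC·BA·CBC·AC·AC·BA·CBC·AC·BA·CBC·BA·AC·BA·CBC·AC·BA·CBC·BA·CBC·AC·BA·CBC·BA·AC·BA·CBC·AC·BA·CBC·BA·CBC·AC·AC·BA·CBC·AC
    A ↦ AC
    B ↦ CBC
    C ↦ BA

A->AC, B->CBC, C->BA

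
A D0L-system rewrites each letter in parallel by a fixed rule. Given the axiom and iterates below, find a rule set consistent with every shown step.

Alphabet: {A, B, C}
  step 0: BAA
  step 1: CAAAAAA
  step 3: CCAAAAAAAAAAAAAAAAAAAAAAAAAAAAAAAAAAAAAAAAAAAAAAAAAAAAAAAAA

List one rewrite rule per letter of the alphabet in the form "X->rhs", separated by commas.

A->AAA, B->C, C->BBA

  step 0 ⇒ step 1: BAA ⇒ C·AAA·AAA
    A ↦ AAA
    B ↦ C
    C ↦ BBA  (constrained at step 1)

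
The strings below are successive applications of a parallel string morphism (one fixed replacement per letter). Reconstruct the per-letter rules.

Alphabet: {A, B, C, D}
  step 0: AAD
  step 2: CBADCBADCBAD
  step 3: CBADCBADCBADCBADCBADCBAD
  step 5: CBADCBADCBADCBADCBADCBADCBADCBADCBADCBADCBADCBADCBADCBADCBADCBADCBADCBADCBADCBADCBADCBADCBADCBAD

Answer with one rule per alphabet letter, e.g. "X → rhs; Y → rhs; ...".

A->CB, B->AD, C->CB, D->AD

  step 2 ⇒ step 3: CBADCBADCBAD ⇒ CB·AD·CB·AD·CB·AD·CB·AD·CB·AD·CB·AD
    A ↦ CB
    B ↦ AD
    C ↦ CB
    D ↦ AD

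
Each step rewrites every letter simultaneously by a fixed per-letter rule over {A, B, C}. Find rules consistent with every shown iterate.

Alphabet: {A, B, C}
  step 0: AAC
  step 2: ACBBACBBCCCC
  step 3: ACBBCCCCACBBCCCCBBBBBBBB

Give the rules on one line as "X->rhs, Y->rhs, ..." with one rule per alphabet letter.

A->AC, B->CC, C->BB

  step 2 ⇒ step 3: ACBBACBBCCCC ⇒ AC·BB·CC·CC·AC·BB·CC·CC·BB·BB·BB·BB
    A ↦ AC
    B ↦ CC
    C ↦ BB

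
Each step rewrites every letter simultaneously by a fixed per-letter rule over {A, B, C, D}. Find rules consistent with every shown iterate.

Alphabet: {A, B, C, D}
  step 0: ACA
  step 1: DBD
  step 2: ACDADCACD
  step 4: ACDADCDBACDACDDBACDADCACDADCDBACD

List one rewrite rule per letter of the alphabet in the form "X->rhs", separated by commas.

  step 1 ⇒ step 2: DBD ⇒ ACD·ADC·ACD
    B ↦ ADC
    D ↦ ACD
  step 0 ⇒ step 1: ACA ⇒ D·B·D
    A ↦ D
  step 0 ⇒ step 1: ACA ⇒ D·B·D
    C ↦ B

A->D, B->ADC, C->B, D->ACD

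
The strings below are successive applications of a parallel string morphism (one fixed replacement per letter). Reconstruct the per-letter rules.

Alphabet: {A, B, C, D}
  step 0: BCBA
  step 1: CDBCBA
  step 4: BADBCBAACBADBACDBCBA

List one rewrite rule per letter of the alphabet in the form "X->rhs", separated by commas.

A->BA, B->C, C->DB, D->A

  step 0 ⇒ step 1: BCBA ⇒ C·DB·C·BA
    A ↦ BA
    B ↦ C
    C ↦ DB
    D ↦ A  (constrained at step 1)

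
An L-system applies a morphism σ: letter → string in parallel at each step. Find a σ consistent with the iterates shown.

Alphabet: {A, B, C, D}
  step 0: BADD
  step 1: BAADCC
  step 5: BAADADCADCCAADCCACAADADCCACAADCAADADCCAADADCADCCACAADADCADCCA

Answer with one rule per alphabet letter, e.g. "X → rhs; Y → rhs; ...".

A->AD, B->BA, C->CA, D->C

  step 0 ⇒ step 1: BADD ⇒ BA·AD·C·C
    A ↦ AD
    B ↦ BA
    D ↦ C
    C ↦ CA  (constrained at step 1)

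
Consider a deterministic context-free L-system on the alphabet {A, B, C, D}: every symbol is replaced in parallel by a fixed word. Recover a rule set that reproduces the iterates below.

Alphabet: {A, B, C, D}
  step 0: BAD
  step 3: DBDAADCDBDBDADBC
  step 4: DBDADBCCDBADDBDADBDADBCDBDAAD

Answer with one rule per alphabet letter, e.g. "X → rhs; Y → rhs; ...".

A->C, B->DA, C->AD, D->DB

  step 3 ⇒ step 4: DBDAADCDBDBDADBC ⇒ DB·DA·DB·C·C·DB·AD·DB·DA·DB·DA·DB·C·DB·DA·AD
    A ↦ C
    B ↦ DA
    C ↦ AD
    D ↦ DB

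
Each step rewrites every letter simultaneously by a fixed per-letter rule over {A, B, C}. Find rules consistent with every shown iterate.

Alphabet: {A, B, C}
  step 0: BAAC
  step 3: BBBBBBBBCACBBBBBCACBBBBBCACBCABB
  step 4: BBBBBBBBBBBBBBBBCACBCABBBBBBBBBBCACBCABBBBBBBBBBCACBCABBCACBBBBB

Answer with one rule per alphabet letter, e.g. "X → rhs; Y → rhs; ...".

A->CB, B->BB, C->CA

  step 3 ⇒ step 4: BBBBBBBBCACBBBBBCACBBBBBCACBCABB ⇒ BB·BB·BB·BB·BB·BB·BB·BB·CA·CB·CA·BB·BB·BB·BB·BB·CA·CB·CA·BB·BB·BB·BB·BB·CA·CB·CA·BB·CA·CB·BB·BB
    A ↦ CB
    B ↦ BB
    C ↦ CA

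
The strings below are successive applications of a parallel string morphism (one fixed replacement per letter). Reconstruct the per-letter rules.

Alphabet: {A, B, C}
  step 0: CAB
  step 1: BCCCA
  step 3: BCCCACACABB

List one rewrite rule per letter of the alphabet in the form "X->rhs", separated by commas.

  step 0 ⇒ step 1: CAB ⇒ B·CC·CA
    A ↦ CC
    B ↦ CA
    C ↦ B

A->CC, B->CA, C->B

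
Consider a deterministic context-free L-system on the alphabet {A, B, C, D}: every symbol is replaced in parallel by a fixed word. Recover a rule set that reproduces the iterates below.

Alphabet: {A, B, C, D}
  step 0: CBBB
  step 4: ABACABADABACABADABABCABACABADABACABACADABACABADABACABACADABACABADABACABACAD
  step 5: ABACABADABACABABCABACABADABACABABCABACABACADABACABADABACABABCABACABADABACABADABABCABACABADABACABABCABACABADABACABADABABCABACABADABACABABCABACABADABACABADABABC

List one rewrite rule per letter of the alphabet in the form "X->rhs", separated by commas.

  step 4 ⇒ step 5: ABACABADABACABADABABCABACABADABACABACADABACABADABACABACADABACABADABACABACAD ⇒ AB·AC·AB·AD·AB·AC·AB·ABC·AB·AC·AB·AD·AB·AC·AB·ABC·AB·AC·AB·AC·AD·AB·AC·AB·AD·AB·AC·AB·ABC·AB·AC·AB·AD·AB·AC·AB·AD·AB·ABC·AB·AC·AB·AD·AB·AC·AB·ABC·AB·AC·AB·AD·AB·AC·AB·AD·AB·ABC·AB·AC·AB·AD·AB·AC·AB·ABC·AB·AC·AB·AD·AB·AC·AB·AD·AB·ABC
    A ↦ AB
    B ↦ AC
    C ↦ AD
    D ↦ ABC

A->AB, B->AC, C->AD, D->ABC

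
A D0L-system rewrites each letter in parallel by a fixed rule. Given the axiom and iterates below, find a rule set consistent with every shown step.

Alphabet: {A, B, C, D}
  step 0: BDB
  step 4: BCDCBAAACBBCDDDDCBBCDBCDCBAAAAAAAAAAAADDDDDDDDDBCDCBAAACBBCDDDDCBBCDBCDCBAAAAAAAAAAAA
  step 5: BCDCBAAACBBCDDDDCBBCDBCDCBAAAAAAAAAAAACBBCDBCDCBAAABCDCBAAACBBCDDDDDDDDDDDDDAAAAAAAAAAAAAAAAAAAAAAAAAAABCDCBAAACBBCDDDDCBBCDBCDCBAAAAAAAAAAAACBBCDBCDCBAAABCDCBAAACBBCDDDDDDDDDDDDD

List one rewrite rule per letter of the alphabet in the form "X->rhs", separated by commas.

A->D, B->BCD, C->CB, D->AAA

  step 4 ⇒ step 5: BCDCBAAACBBCDDDDCBBCDBCDCBAAAAAAAAAAAADDDDDDDDDBCDCBAAACBBCDDDDCBBCDBCDCBAAAAAAAAAAAA ⇒ BCD·CB·AAA·CB·BCD·D·D·D·CB·BCD·BCD·CB·AAA·AAA·AAA·AAA·CB·BCD·BCD·CB·AAA·BCD·CB·AAA·CB·BCD·D·D·D·D·D·D·D·D·D·D·D·D·AAA·AAA·AAA·AAA·AAA·AAA·AAA·AAA·AAA·BCD·CB·AAA·CB·BCD·D·D·D·CB·BCD·BCD·CB·AAA·AAA·AAA·AAA·CB·BCD·BCD·CB·AAA·BCD·CB·AAA·CB·BCD·D·D·D·D·D·D·D·D·D·D·D·D
    A ↦ D
    B ↦ BCD
    C ↦ CB
    D ↦ AAA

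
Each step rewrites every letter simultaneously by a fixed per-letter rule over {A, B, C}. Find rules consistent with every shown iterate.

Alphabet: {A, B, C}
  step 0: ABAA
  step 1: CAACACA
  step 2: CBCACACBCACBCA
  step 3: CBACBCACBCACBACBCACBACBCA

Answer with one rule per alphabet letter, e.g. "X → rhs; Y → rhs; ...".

A->CA, B->A, C->CB

  step 2 ⇒ step 3: CBCACACBCACBCA ⇒ CB·A·CB·CA·CB·CA·CB·A·CB·CA·CB·A·CB·CA
    A ↦ CA
    B ↦ A
    C ↦ CB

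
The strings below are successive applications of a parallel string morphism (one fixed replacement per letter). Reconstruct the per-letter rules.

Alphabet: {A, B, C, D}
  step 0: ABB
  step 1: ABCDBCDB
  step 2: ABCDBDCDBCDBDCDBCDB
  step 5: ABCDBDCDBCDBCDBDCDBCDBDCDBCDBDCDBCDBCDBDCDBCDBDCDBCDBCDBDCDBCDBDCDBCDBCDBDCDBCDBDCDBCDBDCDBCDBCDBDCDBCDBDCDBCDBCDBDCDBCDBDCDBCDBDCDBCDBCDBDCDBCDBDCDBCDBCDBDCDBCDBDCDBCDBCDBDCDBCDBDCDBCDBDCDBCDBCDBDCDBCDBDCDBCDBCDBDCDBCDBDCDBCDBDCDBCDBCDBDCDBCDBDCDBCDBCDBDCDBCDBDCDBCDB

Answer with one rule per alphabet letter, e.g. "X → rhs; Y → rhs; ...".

A->AB, B->CDB, C->D, D->CDB

  step 1 ⇒ step 2: ABCDBCDB ⇒ AB·CDB·D·CDB·CDB·D·CDB·CDB
    A ↦ AB
    B ↦ CDB
    C ↦ D
    D ↦ CDB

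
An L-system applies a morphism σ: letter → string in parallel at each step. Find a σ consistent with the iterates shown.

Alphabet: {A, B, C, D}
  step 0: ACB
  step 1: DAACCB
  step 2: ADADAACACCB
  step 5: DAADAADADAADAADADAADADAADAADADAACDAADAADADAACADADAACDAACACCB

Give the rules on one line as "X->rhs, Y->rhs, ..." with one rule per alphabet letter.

  step 1 ⇒ step 2: DAACCB ⇒ A·DA·DA·AC·AC·CB
    A ↦ DA
    B ↦ CB
    C ↦ AC
    D ↦ A

A->DA, B->CB, C->AC, D->A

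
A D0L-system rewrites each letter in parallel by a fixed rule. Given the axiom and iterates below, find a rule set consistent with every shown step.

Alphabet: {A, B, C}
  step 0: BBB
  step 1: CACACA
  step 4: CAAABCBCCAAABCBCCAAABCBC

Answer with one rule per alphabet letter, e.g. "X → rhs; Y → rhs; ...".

A->BC, B->CA, C->A

  step 0 ⇒ step 1: BBB ⇒ CA·CA·CA
    B ↦ CA
    A ↦ BC  (constrained at step 1)
    C ↦ A  (constrained at step 1)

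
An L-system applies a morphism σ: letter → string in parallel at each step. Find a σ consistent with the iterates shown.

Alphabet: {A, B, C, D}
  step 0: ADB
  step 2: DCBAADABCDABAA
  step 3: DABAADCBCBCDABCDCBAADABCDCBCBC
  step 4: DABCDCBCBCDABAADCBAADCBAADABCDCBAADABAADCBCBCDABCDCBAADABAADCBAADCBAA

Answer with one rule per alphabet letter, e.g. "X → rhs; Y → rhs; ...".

A->BC, B->DC, C->BAA, D->DA

  step 3 ⇒ step 4: DABAADCBCBCDABCDCBAADABCDCBCBC ⇒ DA·BC·DC·BC·BC·DA·BAA·DC·BAA·DC·BAA·DA·BC·DC·BAA·DA·BAA·DC·BC·BC·DA·BC·DC·BAA·DA·BAA·DC·BAA·DC·BAA
    A ↦ BC
    B ↦ DC
    C ↦ BAA
    D ↦ DA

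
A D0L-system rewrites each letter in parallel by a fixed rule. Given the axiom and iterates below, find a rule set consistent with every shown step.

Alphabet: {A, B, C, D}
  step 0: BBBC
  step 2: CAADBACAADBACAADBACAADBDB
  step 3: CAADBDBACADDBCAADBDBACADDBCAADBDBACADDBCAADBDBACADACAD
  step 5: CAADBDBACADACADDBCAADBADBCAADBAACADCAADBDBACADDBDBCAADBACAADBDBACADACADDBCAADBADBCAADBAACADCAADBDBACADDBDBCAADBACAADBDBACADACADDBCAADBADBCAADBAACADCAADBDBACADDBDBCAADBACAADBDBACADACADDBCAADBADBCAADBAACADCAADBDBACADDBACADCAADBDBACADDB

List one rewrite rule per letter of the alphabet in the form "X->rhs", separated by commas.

  step 2 ⇒ step 3: CAADBACAADBACAADBACAADBDB ⇒ CAA·DB·DB·A·CAD·DB·CAA·DB·DB·A·CAD·DB·CAA·DB·DB·A·CAD·DB·CAA·DB·DB·A·CAD·A·CAD
    A ↦ DB
    B ↦ CAD
    C ↦ CAA
    D ↦ A

A->DB, B->CAD, C->CAA, D->A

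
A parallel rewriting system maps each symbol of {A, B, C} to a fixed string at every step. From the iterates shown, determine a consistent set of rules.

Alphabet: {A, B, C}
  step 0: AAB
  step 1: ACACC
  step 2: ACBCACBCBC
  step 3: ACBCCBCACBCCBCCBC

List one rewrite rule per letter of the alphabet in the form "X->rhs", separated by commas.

  step 2 ⇒ step 3: ACBCACBCBC ⇒ AC·BC·C·BC·AC·BC·C·BC·C·BC
    A ↦ AC
    B ↦ C
    C ↦ BC

A->AC, B->C, C->BC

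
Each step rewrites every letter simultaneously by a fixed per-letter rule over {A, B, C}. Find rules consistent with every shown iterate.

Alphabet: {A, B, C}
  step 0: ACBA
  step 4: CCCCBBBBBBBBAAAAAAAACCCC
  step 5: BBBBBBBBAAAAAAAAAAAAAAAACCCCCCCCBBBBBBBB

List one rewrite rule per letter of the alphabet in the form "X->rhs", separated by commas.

  step 4 ⇒ step 5: CCCCBBBBBBBBAAAAAAAACCCC ⇒ BB·BB·BB·BB·AA·AA·AA·AA·AA·AA·AA·AA·C·C·C·C·C·C·C·C·BB·BB·BB·BB
    A ↦ C
    B ↦ AA
    C ↦ BB

A->C, B->AA, C->BB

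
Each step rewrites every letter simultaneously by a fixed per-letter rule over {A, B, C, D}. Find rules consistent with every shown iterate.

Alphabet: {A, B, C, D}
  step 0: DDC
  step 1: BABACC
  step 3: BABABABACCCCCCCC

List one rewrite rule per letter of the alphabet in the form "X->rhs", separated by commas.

  step 0 ⇒ step 1: DDC ⇒ BA·BA·CC
    C ↦ CC
    D ↦ BA
    A ↦ D  (constrained at step 1)
    B ↦ D  (constrained at step 1)

A->D, B->D, C->CC, D->BA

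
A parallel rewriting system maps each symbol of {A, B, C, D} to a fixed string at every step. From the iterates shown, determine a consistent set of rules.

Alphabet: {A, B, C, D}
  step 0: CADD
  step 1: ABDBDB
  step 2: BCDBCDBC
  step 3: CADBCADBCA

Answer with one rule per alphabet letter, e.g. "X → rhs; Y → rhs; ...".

A->B, B->C, C->A, D->DB

  step 2 ⇒ step 3: BCDBCDBC ⇒ C·A·DB·C·A·DB·C·A
    B ↦ C
    C ↦ A
    D ↦ DB
  step 0 ⇒ step 1: CADD ⇒ A·B·DB·DB
    A ↦ B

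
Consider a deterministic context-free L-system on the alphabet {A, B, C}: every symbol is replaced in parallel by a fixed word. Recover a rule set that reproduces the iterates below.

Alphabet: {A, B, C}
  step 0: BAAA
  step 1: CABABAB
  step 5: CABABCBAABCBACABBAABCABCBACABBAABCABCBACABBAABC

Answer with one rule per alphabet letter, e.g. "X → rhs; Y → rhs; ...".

A->AB, B->C, C->BA

  step 0 ⇒ step 1: BAAA ⇒ C·AB·AB·AB
    A ↦ AB
    B ↦ C
    C ↦ BA  (constrained at step 1)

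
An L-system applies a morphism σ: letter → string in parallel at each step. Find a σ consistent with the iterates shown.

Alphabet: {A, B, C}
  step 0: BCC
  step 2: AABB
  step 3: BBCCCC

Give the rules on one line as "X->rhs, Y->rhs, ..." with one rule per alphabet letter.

  step 2 ⇒ step 3: AABB ⇒ B·B·CC·CC
    A ↦ B
    B ↦ CC
    C ↦ A  (constrained at step 0)

A->B, B->CC, C->A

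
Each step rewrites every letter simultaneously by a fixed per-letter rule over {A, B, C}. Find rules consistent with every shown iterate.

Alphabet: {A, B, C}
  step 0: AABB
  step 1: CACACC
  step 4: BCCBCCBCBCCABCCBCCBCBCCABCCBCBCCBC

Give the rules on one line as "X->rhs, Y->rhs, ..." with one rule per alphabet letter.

  step 0 ⇒ step 1: AABB ⇒ CA·CA·C·C
    A ↦ CA
    B ↦ C
    C ↦ BC  (constrained at step 1)

A->CA, B->C, C->BC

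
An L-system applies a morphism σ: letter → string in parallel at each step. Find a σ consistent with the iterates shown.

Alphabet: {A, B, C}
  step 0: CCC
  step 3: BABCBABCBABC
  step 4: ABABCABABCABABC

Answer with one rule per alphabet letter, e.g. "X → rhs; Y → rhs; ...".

  step 3 ⇒ step 4: BABCBABCBABC ⇒ A·B·A·BC·A·B·A·BC·A·B·A·BC
    A ↦ B
    B ↦ A
    C ↦ BC

A->B, B->A, C->BC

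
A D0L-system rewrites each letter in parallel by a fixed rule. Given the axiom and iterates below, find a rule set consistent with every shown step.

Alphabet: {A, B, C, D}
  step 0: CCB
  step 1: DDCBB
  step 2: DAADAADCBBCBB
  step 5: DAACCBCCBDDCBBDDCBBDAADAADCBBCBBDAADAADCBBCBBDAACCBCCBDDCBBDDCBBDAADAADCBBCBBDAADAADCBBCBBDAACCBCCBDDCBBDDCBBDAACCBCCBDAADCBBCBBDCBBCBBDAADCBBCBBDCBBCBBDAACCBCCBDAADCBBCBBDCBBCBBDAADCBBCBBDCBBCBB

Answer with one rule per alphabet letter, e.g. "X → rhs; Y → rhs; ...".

  step 1 ⇒ step 2: DDCBB ⇒ DAA·DAA·D·CBB·CBB
    B ↦ CBB
    C ↦ D
    D ↦ DAA
    A ↦ CCB  (constrained at step 2)

A->CCB, B->CBB, C->D, D->DAA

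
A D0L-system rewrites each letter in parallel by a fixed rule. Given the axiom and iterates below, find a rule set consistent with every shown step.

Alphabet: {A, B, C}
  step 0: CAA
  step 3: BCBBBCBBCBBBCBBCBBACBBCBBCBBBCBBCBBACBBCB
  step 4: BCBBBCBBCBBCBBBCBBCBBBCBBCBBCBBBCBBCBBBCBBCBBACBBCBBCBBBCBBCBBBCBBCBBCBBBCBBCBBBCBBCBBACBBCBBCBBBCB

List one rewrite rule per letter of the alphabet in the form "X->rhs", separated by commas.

A->BAC, B->BCB, C->B

  step 3 ⇒ step 4: BCBBBCBBCBBBCBBCBBACBBCBBCBBBCBBCBBACBBCB ⇒ BCB·B·BCB·BCB·BCB·B·BCB·BCB·B·BCB·BCB·BCB·B·BCB·BCB·B·BCB·BCB·BAC·B·BCB·BCB·B·BCB·BCB·B·BCB·BCB·BCB·B·BCB·BCB·B·BCB·BCB·BAC·B·BCB·BCB·B·BCB
    A ↦ BAC
    B ↦ BCB
    C ↦ B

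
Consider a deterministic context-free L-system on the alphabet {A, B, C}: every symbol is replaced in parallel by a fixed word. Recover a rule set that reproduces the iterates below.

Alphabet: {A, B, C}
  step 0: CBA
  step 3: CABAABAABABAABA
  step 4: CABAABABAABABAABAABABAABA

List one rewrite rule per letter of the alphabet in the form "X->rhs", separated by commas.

  step 3 ⇒ step 4: CABAABAABABAABA ⇒ CA·BA·A·BA·BA·A·BA·BA·A·BA·A·BA·BA·A·BA
    A ↦ BA
    B ↦ A
    C ↦ CA

A->BA, B->A, C->CA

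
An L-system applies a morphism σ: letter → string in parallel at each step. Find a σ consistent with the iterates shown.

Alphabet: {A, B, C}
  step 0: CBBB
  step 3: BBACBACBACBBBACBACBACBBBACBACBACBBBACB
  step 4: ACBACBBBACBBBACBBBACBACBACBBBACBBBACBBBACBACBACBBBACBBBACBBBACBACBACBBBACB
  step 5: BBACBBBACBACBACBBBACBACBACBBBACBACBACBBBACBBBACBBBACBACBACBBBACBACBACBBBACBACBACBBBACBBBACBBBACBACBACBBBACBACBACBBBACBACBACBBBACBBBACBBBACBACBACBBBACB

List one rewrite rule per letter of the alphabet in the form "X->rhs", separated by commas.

  step 4 ⇒ step 5: ACBACBBBACBBBACBBBACBACBACBBBACBBBACBBBACBACBACBBBACBBBACBBBACBACBACBBBACB ⇒ B·B·ACB·B·B·ACB·ACB·ACB·B·B·ACB·ACB·ACB·B·B·ACB·ACB·ACB·B·B·ACB·B·B·ACB·B·B·ACB·ACB·ACB·B·B·ACB·ACB·ACB·B·B·ACB·ACB·ACB·B·B·ACB·B·B·ACB·B·B·ACB·ACB·ACB·B·B·ACB·ACB·ACB·B·B·ACB·ACB·ACB·B·B·ACB·B·B·ACB·B·B·ACB·ACB·ACB·B·B·ACB
    A ↦ B
    B ↦ ACB
    C ↦ B

A->B, B->ACB, C->B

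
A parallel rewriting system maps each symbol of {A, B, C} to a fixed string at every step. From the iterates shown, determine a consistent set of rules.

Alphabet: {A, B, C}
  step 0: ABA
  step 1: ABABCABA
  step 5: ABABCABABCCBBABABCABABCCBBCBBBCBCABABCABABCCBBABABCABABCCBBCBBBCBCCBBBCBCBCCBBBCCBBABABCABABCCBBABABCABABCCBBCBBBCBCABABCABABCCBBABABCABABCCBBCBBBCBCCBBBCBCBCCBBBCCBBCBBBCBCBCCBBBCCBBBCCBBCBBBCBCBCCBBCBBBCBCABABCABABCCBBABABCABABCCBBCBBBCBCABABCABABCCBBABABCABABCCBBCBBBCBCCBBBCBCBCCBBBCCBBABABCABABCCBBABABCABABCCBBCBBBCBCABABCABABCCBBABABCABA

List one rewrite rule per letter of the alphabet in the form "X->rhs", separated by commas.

A->ABA, B->BC, C->CBB

  step 0 ⇒ step 1: ABA ⇒ ABA·BC·ABA
    A ↦ ABA
    B ↦ BC
    C ↦ CBB  (constrained at step 1)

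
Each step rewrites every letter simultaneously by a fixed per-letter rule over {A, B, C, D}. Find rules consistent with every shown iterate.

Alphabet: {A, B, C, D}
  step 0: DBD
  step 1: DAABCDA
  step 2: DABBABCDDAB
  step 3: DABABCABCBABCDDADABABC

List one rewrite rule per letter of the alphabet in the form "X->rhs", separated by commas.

A->B, B->ABC, C->D, D->DA

  step 2 ⇒ step 3: DABBABCDDAB ⇒ DA·B·ABC·ABC·B·ABC·D·DA·DA·B·ABC
    A ↦ B
    B ↦ ABC
    C ↦ D
    D ↦ DA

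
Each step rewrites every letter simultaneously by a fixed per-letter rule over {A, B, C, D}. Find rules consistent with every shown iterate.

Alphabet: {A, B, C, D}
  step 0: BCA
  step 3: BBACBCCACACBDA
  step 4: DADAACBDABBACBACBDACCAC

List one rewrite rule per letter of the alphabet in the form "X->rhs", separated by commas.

A->AC, B->DA, C->B, D->CC

  step 3 ⇒ step 4: BBACBCCACACBDA ⇒ DA·DA·AC·B·DA·B·B·AC·B·AC·B·DA·CC·AC
    A ↦ AC
    B ↦ DA
    C ↦ B
    D ↦ CC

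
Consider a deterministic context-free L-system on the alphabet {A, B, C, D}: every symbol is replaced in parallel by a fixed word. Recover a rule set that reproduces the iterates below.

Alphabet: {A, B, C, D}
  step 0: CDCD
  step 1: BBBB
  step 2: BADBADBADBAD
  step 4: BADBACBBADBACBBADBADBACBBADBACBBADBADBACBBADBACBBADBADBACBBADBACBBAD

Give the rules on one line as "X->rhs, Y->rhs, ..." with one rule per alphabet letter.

  step 1 ⇒ step 2: BBBB ⇒ BAD·BAD·BAD·BAD
    B ↦ BAD
    A ↦ BAC  (constrained at step 2)
  step 0 ⇒ step 1: CDCD ⇒ B·B·B·B
    C ↦ B
  step 0 ⇒ step 1: CDCD ⇒ B·B·B·B
    D ↦ B

A->BAC, B->BAD, C->B, D->B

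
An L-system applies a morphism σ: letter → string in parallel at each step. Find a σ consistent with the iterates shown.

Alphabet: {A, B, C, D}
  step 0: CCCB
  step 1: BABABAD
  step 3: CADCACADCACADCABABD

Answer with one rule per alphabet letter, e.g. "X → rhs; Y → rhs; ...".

  step 0 ⇒ step 1: CCCB ⇒ BA·BA·BA·D
    B ↦ D
    C ↦ BA
    A ↦ BD  (constrained at step 1)
    D ↦ CA  (constrained at step 1)

A->BD, B->D, C->BA, D->CA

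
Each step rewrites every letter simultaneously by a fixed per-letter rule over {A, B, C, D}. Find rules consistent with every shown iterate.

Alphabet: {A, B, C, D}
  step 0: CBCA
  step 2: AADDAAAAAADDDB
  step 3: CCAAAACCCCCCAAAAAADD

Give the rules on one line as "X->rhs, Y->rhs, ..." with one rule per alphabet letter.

  step 2 ⇒ step 3: AADDAAAAAADDDB ⇒ C·C·AA·AA·C·C·C·C·C·C·AA·AA·AA·DD
    A ↦ C
    B ↦ DD
    D ↦ AA
    C ↦ DB  (constrained at step 0)

A->C, B->DD, C->DB, D->AA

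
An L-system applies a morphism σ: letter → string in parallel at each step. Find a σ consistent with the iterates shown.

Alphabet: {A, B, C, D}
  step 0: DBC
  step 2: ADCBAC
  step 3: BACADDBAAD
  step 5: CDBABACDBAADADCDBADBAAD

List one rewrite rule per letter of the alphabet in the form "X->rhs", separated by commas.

A->BA, B->D, C->AD, D->C

  step 2 ⇒ step 3: ADCBAC ⇒ BA·C·AD·D·BA·AD
    A ↦ BA
    B ↦ D
    C ↦ AD
    D ↦ C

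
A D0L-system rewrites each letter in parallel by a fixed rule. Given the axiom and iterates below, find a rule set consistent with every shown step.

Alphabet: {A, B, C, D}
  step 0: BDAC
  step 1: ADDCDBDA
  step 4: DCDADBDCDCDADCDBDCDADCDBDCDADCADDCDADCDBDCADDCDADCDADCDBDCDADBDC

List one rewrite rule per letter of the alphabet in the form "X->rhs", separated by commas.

A->DB, B->AD, C->DA, D->DC

  step 0 ⇒ step 1: BDAC ⇒ AD·DC·DB·DA
    A ↦ DB
    B ↦ AD
    C ↦ DA
    D ↦ DC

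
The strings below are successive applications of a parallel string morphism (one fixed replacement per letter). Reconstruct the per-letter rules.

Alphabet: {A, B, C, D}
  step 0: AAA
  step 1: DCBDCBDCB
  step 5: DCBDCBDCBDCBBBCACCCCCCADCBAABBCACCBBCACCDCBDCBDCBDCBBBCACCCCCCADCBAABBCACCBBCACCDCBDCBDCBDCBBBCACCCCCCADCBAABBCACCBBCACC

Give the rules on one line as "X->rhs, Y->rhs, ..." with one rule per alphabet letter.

A->DCB, B->CC, C->A, D->BBC

  step 0 ⇒ step 1: AAA ⇒ DCB·DCB·DCB
    A ↦ DCB
    B ↦ CC  (constrained at step 1)
    C ↦ A  (constrained at step 1)
    D ↦ BBC  (constrained at step 1)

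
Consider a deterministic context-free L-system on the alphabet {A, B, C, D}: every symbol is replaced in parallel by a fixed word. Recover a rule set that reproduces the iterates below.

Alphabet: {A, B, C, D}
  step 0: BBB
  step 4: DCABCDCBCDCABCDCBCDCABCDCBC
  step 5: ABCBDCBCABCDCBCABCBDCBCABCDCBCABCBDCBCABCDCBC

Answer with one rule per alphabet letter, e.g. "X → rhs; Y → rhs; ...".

  step 4 ⇒ step 5: DCABCDCBCDCABCDCBCDCABCDCBC ⇒ A·BC·B·DC·BC·A·BC·DC·BC·A·BC·B·DC·BC·A·BC·DC·BC·A·BC·B·DC·BC·A·BC·DC·BC
    A ↦ B
    B ↦ DC
    C ↦ BC
    D ↦ A

A->B, B->DC, C->BC, D->A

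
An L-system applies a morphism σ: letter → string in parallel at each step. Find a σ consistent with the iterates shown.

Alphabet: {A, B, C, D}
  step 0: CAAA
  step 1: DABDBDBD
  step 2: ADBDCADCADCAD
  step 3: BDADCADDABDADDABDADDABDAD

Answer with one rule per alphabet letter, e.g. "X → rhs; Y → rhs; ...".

  step 2 ⇒ step 3: ADBDCADCADCAD ⇒ BD·AD·C·AD·DA·BD·AD·DA·BD·AD·DA·BD·AD
    A ↦ BD
    B ↦ C
    C ↦ DA
    D ↦ AD

A->BD, B->C, C->DA, D->AD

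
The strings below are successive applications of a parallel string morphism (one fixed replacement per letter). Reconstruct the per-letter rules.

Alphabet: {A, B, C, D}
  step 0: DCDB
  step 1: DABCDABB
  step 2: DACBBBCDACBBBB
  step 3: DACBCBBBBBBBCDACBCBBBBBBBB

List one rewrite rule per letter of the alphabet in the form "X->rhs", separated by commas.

  step 2 ⇒ step 3: DACBBBCDACBBBB ⇒ DA·C·BC·BB·BB·BB·BC·DA·C·BC·BB·BB·BB·BB
    A ↦ C
    B ↦ BB
    C ↦ BC
    D ↦ DA

A->C, B->BB, C->BC, D->DA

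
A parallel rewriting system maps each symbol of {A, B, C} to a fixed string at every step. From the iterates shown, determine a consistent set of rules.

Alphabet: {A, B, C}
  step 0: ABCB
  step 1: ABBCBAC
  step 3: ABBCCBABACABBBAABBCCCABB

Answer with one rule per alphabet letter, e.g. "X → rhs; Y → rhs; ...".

  step 0 ⇒ step 1: ABCB ⇒ ABB·C·BA·C
    A ↦ ABB
    B ↦ C
    C ↦ BA

A->ABB, B->C, C->BA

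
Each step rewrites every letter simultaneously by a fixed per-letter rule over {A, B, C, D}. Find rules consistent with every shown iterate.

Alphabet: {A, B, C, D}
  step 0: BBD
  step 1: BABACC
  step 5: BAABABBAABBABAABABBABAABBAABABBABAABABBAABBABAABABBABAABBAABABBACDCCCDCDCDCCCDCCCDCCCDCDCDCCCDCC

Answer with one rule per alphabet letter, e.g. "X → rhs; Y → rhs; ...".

A->AB, B->BA, C->CD, D->CC

  step 0 ⇒ step 1: BBD ⇒ BA·BA·CC
    B ↦ BA
    D ↦ CC
    A ↦ AB  (constrained at step 1)
    C ↦ CD  (constrained at step 1)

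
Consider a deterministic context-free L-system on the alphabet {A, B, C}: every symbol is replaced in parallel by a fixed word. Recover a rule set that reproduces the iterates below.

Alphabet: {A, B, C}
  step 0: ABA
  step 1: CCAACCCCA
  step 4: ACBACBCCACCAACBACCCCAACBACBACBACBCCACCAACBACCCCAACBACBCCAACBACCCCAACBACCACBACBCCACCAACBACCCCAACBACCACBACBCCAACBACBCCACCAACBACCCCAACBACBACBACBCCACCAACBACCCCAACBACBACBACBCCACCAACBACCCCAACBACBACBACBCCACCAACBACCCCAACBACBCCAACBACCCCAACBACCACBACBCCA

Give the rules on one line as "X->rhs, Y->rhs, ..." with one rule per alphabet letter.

A->CCA, B->ACC, C->ACB

  step 0 ⇒ step 1: ABA ⇒ CCA·ACC·CCA
    A ↦ CCA
    B ↦ ACC
    C ↦ ACB  (constrained at step 1)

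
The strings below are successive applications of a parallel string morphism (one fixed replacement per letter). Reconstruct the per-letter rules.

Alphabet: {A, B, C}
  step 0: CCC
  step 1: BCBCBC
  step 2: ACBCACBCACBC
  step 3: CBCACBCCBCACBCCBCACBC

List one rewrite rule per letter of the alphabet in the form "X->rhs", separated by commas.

A->C, B->AC, C->BC

  step 2 ⇒ step 3: ACBCACBCACBC ⇒ C·BC·AC·BC·C·BC·AC·BC·C·BC·AC·BC
    A ↦ C
    B ↦ AC
    C ↦ BC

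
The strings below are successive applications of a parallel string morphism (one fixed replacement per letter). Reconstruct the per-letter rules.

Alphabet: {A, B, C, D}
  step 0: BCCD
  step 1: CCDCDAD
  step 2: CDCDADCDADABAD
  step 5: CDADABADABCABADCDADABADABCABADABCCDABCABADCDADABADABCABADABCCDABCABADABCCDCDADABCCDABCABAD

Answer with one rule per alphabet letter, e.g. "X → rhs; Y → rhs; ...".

  step 1 ⇒ step 2: CCDCDAD ⇒ CD·CD·AD·CD·AD·AB·AD
    A ↦ AB
    C ↦ CD
    D ↦ AD
  step 0 ⇒ step 1: BCCD ⇒ C·CD·CD·AD
    B ↦ C

A->AB, B->C, C->CD, D->AD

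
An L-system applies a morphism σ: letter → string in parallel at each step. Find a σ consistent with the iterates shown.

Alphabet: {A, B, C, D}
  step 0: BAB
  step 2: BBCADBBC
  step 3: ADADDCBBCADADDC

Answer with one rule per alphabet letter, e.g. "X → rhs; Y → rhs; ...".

A->B, B->AD, C->DC, D->BC

  step 2 ⇒ step 3: BBCADBBC ⇒ AD·AD·DC·B·BC·AD·AD·DC
    A ↦ B
    B ↦ AD
    C ↦ DC
    D ↦ BC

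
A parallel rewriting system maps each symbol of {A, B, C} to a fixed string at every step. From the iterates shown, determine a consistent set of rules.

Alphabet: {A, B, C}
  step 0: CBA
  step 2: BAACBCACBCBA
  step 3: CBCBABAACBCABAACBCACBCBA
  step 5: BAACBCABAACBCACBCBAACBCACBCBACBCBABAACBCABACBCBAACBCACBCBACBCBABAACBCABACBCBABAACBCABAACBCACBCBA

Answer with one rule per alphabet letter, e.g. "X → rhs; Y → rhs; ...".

A->BA, B->CBC, C->A

  step 2 ⇒ step 3: BAACBCACBCBA ⇒ CBC·BA·BA·A·CBC·A·BA·A·CBC·A·CBC·BA
    A ↦ BA
    B ↦ CBC
    C ↦ A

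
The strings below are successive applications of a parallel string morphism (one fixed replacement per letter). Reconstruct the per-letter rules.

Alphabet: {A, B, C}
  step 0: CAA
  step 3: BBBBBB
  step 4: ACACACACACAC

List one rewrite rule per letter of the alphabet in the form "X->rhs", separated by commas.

  step 3 ⇒ step 4: BBBBBB ⇒ AC·AC·AC·AC·AC·AC
    B ↦ AC
    A ↦ B  (constrained at step 0)
    C ↦ B  (constrained at step 0)

A->B, B->AC, C->B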